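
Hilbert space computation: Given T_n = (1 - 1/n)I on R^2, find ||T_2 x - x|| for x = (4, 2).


T_2 x - x = (1 - 1/2)x - x = -x/2
||x|| = sqrt(20) = 4.4721
||T_2 x - x|| = ||x||/2 = 4.4721/2 = 2.2361

2.2361


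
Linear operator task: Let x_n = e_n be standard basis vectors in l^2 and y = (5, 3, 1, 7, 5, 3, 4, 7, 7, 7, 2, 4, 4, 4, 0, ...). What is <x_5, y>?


x_5 = e_5 is the standard basis vector with 1 in position 5.
<x_5, y> = y_5 = 5
As n -> infinity, <x_n, y> -> 0, confirming weak convergence of (x_n) to 0.

5


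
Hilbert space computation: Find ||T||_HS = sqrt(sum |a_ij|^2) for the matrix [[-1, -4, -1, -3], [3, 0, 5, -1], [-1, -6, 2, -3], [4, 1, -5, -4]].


The Hilbert-Schmidt norm is sqrt(sum of squares of all entries).
Sum of squares = (-1)^2 + (-4)^2 + (-1)^2 + (-3)^2 + 3^2 + 0^2 + 5^2 + (-1)^2 + (-1)^2 + (-6)^2 + 2^2 + (-3)^2 + 4^2 + 1^2 + (-5)^2 + (-4)^2
= 1 + 16 + 1 + 9 + 9 + 0 + 25 + 1 + 1 + 36 + 4 + 9 + 16 + 1 + 25 + 16 = 170
||T||_HS = sqrt(170) = 13.0384

13.0384


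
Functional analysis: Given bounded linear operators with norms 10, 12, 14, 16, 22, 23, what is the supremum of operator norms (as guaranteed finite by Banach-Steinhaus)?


By the Uniform Boundedness Principle, the supremum of norms is finite.
sup_k ||T_k|| = max(10, 12, 14, 16, 22, 23) = 23

23


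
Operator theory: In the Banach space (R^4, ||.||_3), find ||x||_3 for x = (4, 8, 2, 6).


The l^3 norm = (sum |x_i|^3)^(1/3)
Sum of 3th powers = 64 + 512 + 8 + 216 = 800
||x||_3 = (800)^(1/3) = 9.2832

9.2832


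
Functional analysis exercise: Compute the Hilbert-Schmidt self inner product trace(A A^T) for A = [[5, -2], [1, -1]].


trace(A * A^T) = sum of squares of all entries
= 5^2 + (-2)^2 + 1^2 + (-1)^2
= 25 + 4 + 1 + 1
= 31

31


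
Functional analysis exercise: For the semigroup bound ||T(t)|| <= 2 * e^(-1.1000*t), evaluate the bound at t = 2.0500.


||T(2.0500)|| <= 2 * exp(-1.1000 * 2.0500)
= 2 * exp(-2.2550)
= 2 * 0.1049
= 0.2097

0.2097


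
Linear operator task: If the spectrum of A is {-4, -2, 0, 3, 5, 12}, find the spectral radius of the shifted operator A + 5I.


Spectrum of A + 5I = {1, 3, 5, 8, 10, 17}
Spectral radius = max |lambda| over the shifted spectrum
= max(1, 3, 5, 8, 10, 17) = 17

17


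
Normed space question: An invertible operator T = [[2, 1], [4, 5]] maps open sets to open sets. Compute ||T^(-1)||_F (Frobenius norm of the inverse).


det(T) = 2*5 - 1*4 = 6
T^(-1) = (1/6) * [[5, -1], [-4, 2]] = [[0.8333, -0.1667], [-0.6667, 0.3333]]
||T^(-1)||_F^2 = 0.8333^2 + (-0.1667)^2 + (-0.6667)^2 + 0.3333^2 = 1.2778
||T^(-1)||_F = sqrt(1.2778) = 1.1304

1.1304


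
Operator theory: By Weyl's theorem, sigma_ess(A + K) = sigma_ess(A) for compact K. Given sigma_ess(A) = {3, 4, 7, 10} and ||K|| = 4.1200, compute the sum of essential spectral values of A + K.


By Weyl's theorem, the essential spectrum is invariant under compact perturbations.
sigma_ess(A + K) = sigma_ess(A) = {3, 4, 7, 10}
Sum = 3 + 4 + 7 + 10 = 24

24


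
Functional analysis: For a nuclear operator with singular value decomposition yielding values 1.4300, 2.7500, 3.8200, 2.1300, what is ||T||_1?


The nuclear norm is the sum of all singular values.
||T||_1 = 1.4300 + 2.7500 + 3.8200 + 2.1300
= 10.1300

10.1300


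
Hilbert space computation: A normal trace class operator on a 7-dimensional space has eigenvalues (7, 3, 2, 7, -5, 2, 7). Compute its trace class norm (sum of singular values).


For a normal operator, singular values equal |eigenvalues|.
Trace norm = sum |lambda_i| = 7 + 3 + 2 + 7 + 5 + 2 + 7
= 33

33


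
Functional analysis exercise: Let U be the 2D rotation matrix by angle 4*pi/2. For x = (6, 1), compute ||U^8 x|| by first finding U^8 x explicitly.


U is a rotation by theta = 4*pi/2
U^8 = rotation by 8*theta = 32*pi/2 = 0*pi/2 (mod 2*pi)
cos(0*pi/2) = 1.0000, sin(0*pi/2) = 0.0000
U^8 x = (1.0000 * 6 - 0.0000 * 1, 0.0000 * 6 + 1.0000 * 1)
= (6.0000, 1.0000)
||U^8 x|| = sqrt(6.0000^2 + 1.0000^2) = sqrt(37.0000) = 6.0828

6.0828


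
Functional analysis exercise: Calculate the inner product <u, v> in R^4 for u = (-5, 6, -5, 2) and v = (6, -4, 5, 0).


Computing the standard inner product <u, v> = sum u_i * v_i
= -5*6 + 6*-4 + -5*5 + 2*0
= -30 + -24 + -25 + 0
= -79

-79


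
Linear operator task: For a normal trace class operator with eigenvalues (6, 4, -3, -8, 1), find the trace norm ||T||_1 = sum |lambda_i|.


For a normal operator, singular values equal |eigenvalues|.
Trace norm = sum |lambda_i| = 6 + 4 + 3 + 8 + 1
= 22

22


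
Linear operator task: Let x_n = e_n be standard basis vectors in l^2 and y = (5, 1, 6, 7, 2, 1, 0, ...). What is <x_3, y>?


x_3 = e_3 is the standard basis vector with 1 in position 3.
<x_3, y> = y_3 = 6
As n -> infinity, <x_n, y> -> 0, confirming weak convergence of (x_n) to 0.

6


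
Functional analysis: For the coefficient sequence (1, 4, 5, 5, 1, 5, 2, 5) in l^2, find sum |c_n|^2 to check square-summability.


sum |c_n|^2 = 1^2 + 4^2 + 5^2 + 5^2 + 1^2 + 5^2 + 2^2 + 5^2
= 1 + 16 + 25 + 25 + 1 + 25 + 4 + 25
= 122

122


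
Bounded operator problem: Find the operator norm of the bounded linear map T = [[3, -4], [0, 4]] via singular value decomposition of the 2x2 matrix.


A^T A = [[9, -12], [-12, 32]]
trace(A^T A) = 41, det(A^T A) = 144
discriminant = 41^2 - 4*144 = 1105
Largest eigenvalue of A^T A = (trace + sqrt(disc))/2 = 37.1208
||T|| = sqrt(37.1208) = 6.0927

6.0927


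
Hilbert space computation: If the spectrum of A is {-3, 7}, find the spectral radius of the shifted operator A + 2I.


Spectrum of A + 2I = {-1, 9}
Spectral radius = max |lambda| over the shifted spectrum
= max(1, 9) = 9

9


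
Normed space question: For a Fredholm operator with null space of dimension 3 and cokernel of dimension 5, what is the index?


The Fredholm index is defined as ind(T) = dim(ker T) - dim(coker T)
= 3 - 5
= -2

-2


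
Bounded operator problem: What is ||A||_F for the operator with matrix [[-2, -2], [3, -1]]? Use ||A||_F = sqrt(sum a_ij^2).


||A||_F^2 = sum a_ij^2
= (-2)^2 + (-2)^2 + 3^2 + (-1)^2
= 4 + 4 + 9 + 1 = 18
||A||_F = sqrt(18) = 4.2426

4.2426


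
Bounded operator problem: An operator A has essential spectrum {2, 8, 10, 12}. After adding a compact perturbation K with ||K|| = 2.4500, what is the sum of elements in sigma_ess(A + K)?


By Weyl's theorem, the essential spectrum is invariant under compact perturbations.
sigma_ess(A + K) = sigma_ess(A) = {2, 8, 10, 12}
Sum = 2 + 8 + 10 + 12 = 32

32


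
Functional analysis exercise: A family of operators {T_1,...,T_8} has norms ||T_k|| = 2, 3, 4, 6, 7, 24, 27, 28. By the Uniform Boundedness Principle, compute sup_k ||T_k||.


By the Uniform Boundedness Principle, the supremum of norms is finite.
sup_k ||T_k|| = max(2, 3, 4, 6, 7, 24, 27, 28) = 28

28


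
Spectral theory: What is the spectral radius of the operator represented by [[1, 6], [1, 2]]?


For a 2x2 matrix, eigenvalues satisfy lambda^2 - (trace)*lambda + det = 0
trace = 1 + 2 = 3
det = 1*2 - 6*1 = -4
discriminant = 3^2 - 4*(-4) = 25
spectral radius = max |eigenvalue| = 4.0000

4.0000


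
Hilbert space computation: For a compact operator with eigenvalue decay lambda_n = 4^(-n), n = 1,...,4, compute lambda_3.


The eigenvalue formula gives lambda_3 = 1/4^3
= 1/64
= 0.0156

0.0156


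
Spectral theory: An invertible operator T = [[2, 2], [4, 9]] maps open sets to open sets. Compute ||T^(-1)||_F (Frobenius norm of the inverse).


det(T) = 2*9 - 2*4 = 10
T^(-1) = (1/10) * [[9, -2], [-4, 2]] = [[0.9000, -0.2000], [-0.4000, 0.2000]]
||T^(-1)||_F^2 = 0.9000^2 + (-0.2000)^2 + (-0.4000)^2 + 0.2000^2 = 1.0500
||T^(-1)||_F = sqrt(1.0500) = 1.0247

1.0247


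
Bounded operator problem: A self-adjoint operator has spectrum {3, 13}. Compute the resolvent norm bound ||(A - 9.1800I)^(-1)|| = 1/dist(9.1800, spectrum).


dist(9.1800, {3, 13}) = min(|9.1800 - 3|, |9.1800 - 13|)
= min(6.1800, 3.8200) = 3.8200
Resolvent bound = 1/3.8200 = 0.2618

0.2618


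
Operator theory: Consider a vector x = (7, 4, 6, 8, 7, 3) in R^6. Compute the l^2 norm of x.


The l^2 norm = (sum |x_i|^2)^(1/2)
Sum of 2th powers = 49 + 16 + 36 + 64 + 49 + 9 = 223
||x||_2 = (223)^(1/2) = 14.9332

14.9332


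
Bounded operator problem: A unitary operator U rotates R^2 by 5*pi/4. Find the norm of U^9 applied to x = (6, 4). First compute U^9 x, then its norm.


U is a rotation by theta = 5*pi/4
U^9 = rotation by 9*theta = 45*pi/4 = 5*pi/4 (mod 2*pi)
cos(5*pi/4) = -0.7071, sin(5*pi/4) = -0.7071
U^9 x = (-0.7071 * 6 - -0.7071 * 4, -0.7071 * 6 + -0.7071 * 4)
= (-1.4142, -7.0711)
||U^9 x|| = sqrt((-1.4142)^2 + (-7.0711)^2) = sqrt(52.0000) = 7.2111

7.2111


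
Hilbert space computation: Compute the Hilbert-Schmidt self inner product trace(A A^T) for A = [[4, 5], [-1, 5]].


trace(A * A^T) = sum of squares of all entries
= 4^2 + 5^2 + (-1)^2 + 5^2
= 16 + 25 + 1 + 25
= 67

67


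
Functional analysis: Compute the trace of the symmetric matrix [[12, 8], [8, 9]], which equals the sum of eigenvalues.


For a self-adjoint (symmetric) matrix, the eigenvalues are real.
The sum of eigenvalues equals the trace of the matrix.
trace = 12 + 9 = 21

21


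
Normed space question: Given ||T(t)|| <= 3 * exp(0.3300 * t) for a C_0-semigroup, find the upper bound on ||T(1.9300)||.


||T(1.9300)|| <= 3 * exp(0.3300 * 1.9300)
= 3 * exp(0.6369)
= 3 * 1.8906
= 5.6718

5.6718


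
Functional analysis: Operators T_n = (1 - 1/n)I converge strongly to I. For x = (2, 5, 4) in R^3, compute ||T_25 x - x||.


T_25 x - x = (1 - 1/25)x - x = -x/25
||x|| = sqrt(45) = 6.7082
||T_25 x - x|| = ||x||/25 = 6.7082/25 = 0.2683

0.2683


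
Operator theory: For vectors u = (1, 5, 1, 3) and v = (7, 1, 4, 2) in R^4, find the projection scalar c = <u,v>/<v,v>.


Computing <u,v> = 1*7 + 5*1 + 1*4 + 3*2 = 22
Computing <v,v> = 7^2 + 1^2 + 4^2 + 2^2 = 70
Projection coefficient = 22/70 = 0.3143

0.3143


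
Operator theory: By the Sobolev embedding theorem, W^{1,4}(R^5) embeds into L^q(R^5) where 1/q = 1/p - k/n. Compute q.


Using the Sobolev embedding formula: 1/q = 1/p - k/n
1/q = 1/4 - 1/5 = 1/20
q = 1/(1/20) = 20

20.0000


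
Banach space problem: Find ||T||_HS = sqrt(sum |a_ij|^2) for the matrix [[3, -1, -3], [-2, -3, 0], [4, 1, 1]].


The Hilbert-Schmidt norm is sqrt(sum of squares of all entries).
Sum of squares = 3^2 + (-1)^2 + (-3)^2 + (-2)^2 + (-3)^2 + 0^2 + 4^2 + 1^2 + 1^2
= 9 + 1 + 9 + 4 + 9 + 0 + 16 + 1 + 1 = 50
||T||_HS = sqrt(50) = 7.0711

7.0711


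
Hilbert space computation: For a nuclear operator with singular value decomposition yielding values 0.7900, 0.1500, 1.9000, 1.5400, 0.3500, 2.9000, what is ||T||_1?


The nuclear norm is the sum of all singular values.
||T||_1 = 0.7900 + 0.1500 + 1.9000 + 1.5400 + 0.3500 + 2.9000
= 7.6300

7.6300


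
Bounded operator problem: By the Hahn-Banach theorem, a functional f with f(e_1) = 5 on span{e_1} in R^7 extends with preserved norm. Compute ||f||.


The norm of f is given by ||f|| = sup_{||x||=1} |f(x)|.
On span{e_1}, ||e_1|| = 1, so ||f|| = |f(e_1)| / ||e_1||
= |5| / 1 = 5.0000

5.0000


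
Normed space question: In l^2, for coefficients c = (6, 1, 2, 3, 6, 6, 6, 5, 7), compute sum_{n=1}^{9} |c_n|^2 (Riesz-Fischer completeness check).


sum |c_n|^2 = 6^2 + 1^2 + 2^2 + 3^2 + 6^2 + 6^2 + 6^2 + 5^2 + 7^2
= 36 + 1 + 4 + 9 + 36 + 36 + 36 + 25 + 49
= 232

232


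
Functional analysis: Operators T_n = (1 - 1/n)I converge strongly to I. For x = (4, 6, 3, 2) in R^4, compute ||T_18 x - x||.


T_18 x - x = (1 - 1/18)x - x = -x/18
||x|| = sqrt(65) = 8.0623
||T_18 x - x|| = ||x||/18 = 8.0623/18 = 0.4479

0.4479


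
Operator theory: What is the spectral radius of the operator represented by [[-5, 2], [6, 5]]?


For a 2x2 matrix, eigenvalues satisfy lambda^2 - (trace)*lambda + det = 0
trace = -5 + 5 = 0
det = -5*5 - 2*6 = -37
discriminant = 0^2 - 4*(-37) = 148
spectral radius = max |eigenvalue| = 6.0828

6.0828


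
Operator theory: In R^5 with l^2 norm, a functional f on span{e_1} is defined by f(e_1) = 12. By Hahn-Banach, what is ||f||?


The norm of f is given by ||f|| = sup_{||x||=1} |f(x)|.
On span{e_1}, ||e_1|| = 1, so ||f|| = |f(e_1)| / ||e_1||
= |12| / 1 = 12.0000

12.0000


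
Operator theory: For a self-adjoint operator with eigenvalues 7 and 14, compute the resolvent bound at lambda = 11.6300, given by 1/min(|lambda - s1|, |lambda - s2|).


dist(11.6300, {7, 14}) = min(|11.6300 - 7|, |11.6300 - 14|)
= min(4.6300, 2.3700) = 2.3700
Resolvent bound = 1/2.3700 = 0.4219

0.4219


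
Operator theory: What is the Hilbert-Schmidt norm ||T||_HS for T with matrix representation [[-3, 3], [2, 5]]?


The Hilbert-Schmidt norm is sqrt(sum of squares of all entries).
Sum of squares = (-3)^2 + 3^2 + 2^2 + 5^2
= 9 + 9 + 4 + 25 = 47
||T||_HS = sqrt(47) = 6.8557

6.8557


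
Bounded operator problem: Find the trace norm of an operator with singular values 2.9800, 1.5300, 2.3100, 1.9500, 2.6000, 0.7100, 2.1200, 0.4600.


The nuclear norm is the sum of all singular values.
||T||_1 = 2.9800 + 1.5300 + 2.3100 + 1.9500 + 2.6000 + 0.7100 + 2.1200 + 0.4600
= 14.6600

14.6600


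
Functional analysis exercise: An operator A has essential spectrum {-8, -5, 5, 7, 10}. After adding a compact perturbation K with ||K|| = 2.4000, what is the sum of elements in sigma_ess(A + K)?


By Weyl's theorem, the essential spectrum is invariant under compact perturbations.
sigma_ess(A + K) = sigma_ess(A) = {-8, -5, 5, 7, 10}
Sum = -8 + -5 + 5 + 7 + 10 = 9

9


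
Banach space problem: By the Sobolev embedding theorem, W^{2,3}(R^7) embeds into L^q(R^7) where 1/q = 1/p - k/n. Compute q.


Using the Sobolev embedding formula: 1/q = 1/p - k/n
1/q = 1/3 - 2/7 = 1/21
q = 1/(1/21) = 21

21.0000


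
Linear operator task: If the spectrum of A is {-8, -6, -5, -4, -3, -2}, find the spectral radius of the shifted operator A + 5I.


Spectrum of A + 5I = {-3, -1, 0, 1, 2, 3}
Spectral radius = max |lambda| over the shifted spectrum
= max(3, 1, 0, 1, 2, 3) = 3

3


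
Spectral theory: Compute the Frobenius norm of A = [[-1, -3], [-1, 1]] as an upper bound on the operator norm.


||A||_F^2 = sum a_ij^2
= (-1)^2 + (-3)^2 + (-1)^2 + 1^2
= 1 + 9 + 1 + 1 = 12
||A||_F = sqrt(12) = 3.4641

3.4641


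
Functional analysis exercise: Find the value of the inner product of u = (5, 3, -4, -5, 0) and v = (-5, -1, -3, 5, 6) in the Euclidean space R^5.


Computing the standard inner product <u, v> = sum u_i * v_i
= 5*-5 + 3*-1 + -4*-3 + -5*5 + 0*6
= -25 + -3 + 12 + -25 + 0
= -41

-41


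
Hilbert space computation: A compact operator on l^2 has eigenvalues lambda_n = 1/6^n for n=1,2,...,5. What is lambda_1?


The eigenvalue formula gives lambda_1 = 1/6^1
= 1/6
= 0.1667

0.1667


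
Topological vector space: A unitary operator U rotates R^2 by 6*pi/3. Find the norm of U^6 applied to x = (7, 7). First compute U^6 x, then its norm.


U is a rotation by theta = 6*pi/3
U^6 = rotation by 6*theta = 36*pi/3 = 0*pi/3 (mod 2*pi)
cos(0*pi/3) = 1.0000, sin(0*pi/3) = 0.0000
U^6 x = (1.0000 * 7 - 0.0000 * 7, 0.0000 * 7 + 1.0000 * 7)
= (7.0000, 7.0000)
||U^6 x|| = sqrt(7.0000^2 + 7.0000^2) = sqrt(98.0000) = 9.8995

9.8995


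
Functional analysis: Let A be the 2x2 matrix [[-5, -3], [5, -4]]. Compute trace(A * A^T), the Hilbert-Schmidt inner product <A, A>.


trace(A * A^T) = sum of squares of all entries
= (-5)^2 + (-3)^2 + 5^2 + (-4)^2
= 25 + 9 + 25 + 16
= 75

75


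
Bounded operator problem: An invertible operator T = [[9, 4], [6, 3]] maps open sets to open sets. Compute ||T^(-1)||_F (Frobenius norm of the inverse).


det(T) = 9*3 - 4*6 = 3
T^(-1) = (1/3) * [[3, -4], [-6, 9]] = [[1.0000, -1.3333], [-2.0000, 3.0000]]
||T^(-1)||_F^2 = 1.0000^2 + (-1.3333)^2 + (-2.0000)^2 + 3.0000^2 = 15.7778
||T^(-1)||_F = sqrt(15.7778) = 3.9721

3.9721


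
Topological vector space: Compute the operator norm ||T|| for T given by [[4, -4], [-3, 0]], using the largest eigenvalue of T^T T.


A^T A = [[25, -16], [-16, 16]]
trace(A^T A) = 41, det(A^T A) = 144
discriminant = 41^2 - 4*144 = 1105
Largest eigenvalue of A^T A = (trace + sqrt(disc))/2 = 37.1208
||T|| = sqrt(37.1208) = 6.0927

6.0927


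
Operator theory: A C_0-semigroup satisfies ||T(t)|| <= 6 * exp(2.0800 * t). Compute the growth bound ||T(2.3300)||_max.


||T(2.3300)|| <= 6 * exp(2.0800 * 2.3300)
= 6 * exp(4.8464)
= 6 * 127.2814
= 763.6881

763.6881


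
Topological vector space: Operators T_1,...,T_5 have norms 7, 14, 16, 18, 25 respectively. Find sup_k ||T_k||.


By the Uniform Boundedness Principle, the supremum of norms is finite.
sup_k ||T_k|| = max(7, 14, 16, 18, 25) = 25

25


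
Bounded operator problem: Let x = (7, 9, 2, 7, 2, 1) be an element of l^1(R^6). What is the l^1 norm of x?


The l^1 norm equals the sum of absolute values of all components.
||x||_1 = 7 + 9 + 2 + 7 + 2 + 1
= 28

28.0000


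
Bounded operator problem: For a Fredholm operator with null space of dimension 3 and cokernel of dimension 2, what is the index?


The Fredholm index is defined as ind(T) = dim(ker T) - dim(coker T)
= 3 - 2
= 1

1


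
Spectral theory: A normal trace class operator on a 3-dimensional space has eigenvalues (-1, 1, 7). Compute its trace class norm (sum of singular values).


For a normal operator, singular values equal |eigenvalues|.
Trace norm = sum |lambda_i| = 1 + 1 + 7
= 9

9


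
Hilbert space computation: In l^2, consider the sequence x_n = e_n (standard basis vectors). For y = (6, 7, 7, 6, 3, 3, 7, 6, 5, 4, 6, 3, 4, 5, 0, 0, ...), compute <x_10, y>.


x_10 = e_10 is the standard basis vector with 1 in position 10.
<x_10, y> = y_10 = 4
As n -> infinity, <x_n, y> -> 0, confirming weak convergence of (x_n) to 0.

4


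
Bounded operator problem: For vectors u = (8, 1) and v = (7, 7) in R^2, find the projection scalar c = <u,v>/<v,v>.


Computing <u,v> = 8*7 + 1*7 = 63
Computing <v,v> = 7^2 + 7^2 = 98
Projection coefficient = 63/98 = 0.6429

0.6429


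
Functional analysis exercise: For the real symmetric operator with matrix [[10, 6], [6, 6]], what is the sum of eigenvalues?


For a self-adjoint (symmetric) matrix, the eigenvalues are real.
The sum of eigenvalues equals the trace of the matrix.
trace = 10 + 6 = 16

16


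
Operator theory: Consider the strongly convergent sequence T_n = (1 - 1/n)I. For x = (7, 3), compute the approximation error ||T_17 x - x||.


T_17 x - x = (1 - 1/17)x - x = -x/17
||x|| = sqrt(58) = 7.6158
||T_17 x - x|| = ||x||/17 = 7.6158/17 = 0.4480

0.4480


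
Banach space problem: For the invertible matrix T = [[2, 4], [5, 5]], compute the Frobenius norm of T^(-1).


det(T) = 2*5 - 4*5 = -10
T^(-1) = (1/-10) * [[5, -4], [-5, 2]] = [[-0.5000, 0.4000], [0.5000, -0.2000]]
||T^(-1)||_F^2 = (-0.5000)^2 + 0.4000^2 + 0.5000^2 + (-0.2000)^2 = 0.7000
||T^(-1)||_F = sqrt(0.7000) = 0.8367

0.8367


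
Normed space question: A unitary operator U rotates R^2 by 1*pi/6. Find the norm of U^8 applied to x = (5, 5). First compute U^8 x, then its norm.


U is a rotation by theta = 1*pi/6
U^8 = rotation by 8*theta = 8*pi/6
cos(8*pi/6) = -0.5000, sin(8*pi/6) = -0.8660
U^8 x = (-0.5000 * 5 - -0.8660 * 5, -0.8660 * 5 + -0.5000 * 5)
= (1.8301, -6.8301)
||U^8 x|| = sqrt(1.8301^2 + (-6.8301)^2) = sqrt(50.0000) = 7.0711

7.0711


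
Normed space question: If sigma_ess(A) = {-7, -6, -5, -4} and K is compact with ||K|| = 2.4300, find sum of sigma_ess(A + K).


By Weyl's theorem, the essential spectrum is invariant under compact perturbations.
sigma_ess(A + K) = sigma_ess(A) = {-7, -6, -5, -4}
Sum = -7 + -6 + -5 + -4 = -22

-22


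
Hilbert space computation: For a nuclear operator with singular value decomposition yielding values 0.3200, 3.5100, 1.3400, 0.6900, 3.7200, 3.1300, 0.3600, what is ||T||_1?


The nuclear norm is the sum of all singular values.
||T||_1 = 0.3200 + 3.5100 + 1.3400 + 0.6900 + 3.7200 + 3.1300 + 0.3600
= 13.0700

13.0700


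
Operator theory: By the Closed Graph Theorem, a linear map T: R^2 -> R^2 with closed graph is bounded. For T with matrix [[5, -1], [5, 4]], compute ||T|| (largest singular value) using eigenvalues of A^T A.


A^T A = [[50, 15], [15, 17]]
trace(A^T A) = 67, det(A^T A) = 625
discriminant = 67^2 - 4*625 = 1989
Largest eigenvalue of A^T A = (trace + sqrt(disc))/2 = 55.7991
||T|| = sqrt(55.7991) = 7.4699

7.4699


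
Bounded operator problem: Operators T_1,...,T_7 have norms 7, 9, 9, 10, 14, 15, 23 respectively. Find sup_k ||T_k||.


By the Uniform Boundedness Principle, the supremum of norms is finite.
sup_k ||T_k|| = max(7, 9, 9, 10, 14, 15, 23) = 23

23


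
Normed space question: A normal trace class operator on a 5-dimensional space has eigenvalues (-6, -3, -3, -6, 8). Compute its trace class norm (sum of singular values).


For a normal operator, singular values equal |eigenvalues|.
Trace norm = sum |lambda_i| = 6 + 3 + 3 + 6 + 8
= 26

26


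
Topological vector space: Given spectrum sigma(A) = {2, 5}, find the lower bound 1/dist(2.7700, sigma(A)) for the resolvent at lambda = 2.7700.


dist(2.7700, {2, 5}) = min(|2.7700 - 2|, |2.7700 - 5|)
= min(0.7700, 2.2300) = 0.7700
Resolvent bound = 1/0.7700 = 1.2987

1.2987


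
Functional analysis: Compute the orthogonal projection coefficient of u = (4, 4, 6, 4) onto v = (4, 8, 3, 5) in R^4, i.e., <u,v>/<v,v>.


Computing <u,v> = 4*4 + 4*8 + 6*3 + 4*5 = 86
Computing <v,v> = 4^2 + 8^2 + 3^2 + 5^2 = 114
Projection coefficient = 86/114 = 0.7544

0.7544


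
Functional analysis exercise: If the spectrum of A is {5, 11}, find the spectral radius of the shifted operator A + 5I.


Spectrum of A + 5I = {10, 16}
Spectral radius = max |lambda| over the shifted spectrum
= max(10, 16) = 16

16


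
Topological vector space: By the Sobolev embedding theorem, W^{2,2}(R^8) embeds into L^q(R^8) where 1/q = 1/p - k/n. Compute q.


Using the Sobolev embedding formula: 1/q = 1/p - k/n
1/q = 1/2 - 2/8 = 1/4
q = 1/(1/4) = 4

4.0000


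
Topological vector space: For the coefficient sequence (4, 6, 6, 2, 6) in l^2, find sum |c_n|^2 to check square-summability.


sum |c_n|^2 = 4^2 + 6^2 + 6^2 + 2^2 + 6^2
= 16 + 36 + 36 + 4 + 36
= 128

128


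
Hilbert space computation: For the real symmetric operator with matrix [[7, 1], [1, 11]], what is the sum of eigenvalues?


For a self-adjoint (symmetric) matrix, the eigenvalues are real.
The sum of eigenvalues equals the trace of the matrix.
trace = 7 + 11 = 18

18


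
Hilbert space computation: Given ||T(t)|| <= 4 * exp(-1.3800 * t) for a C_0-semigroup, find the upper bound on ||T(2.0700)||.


||T(2.0700)|| <= 4 * exp(-1.3800 * 2.0700)
= 4 * exp(-2.8566)
= 4 * 0.0575
= 0.2299

0.2299


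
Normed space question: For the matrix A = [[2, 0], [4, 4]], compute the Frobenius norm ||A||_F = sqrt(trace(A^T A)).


||A||_F^2 = sum a_ij^2
= 2^2 + 0^2 + 4^2 + 4^2
= 4 + 0 + 16 + 16 = 36
||A||_F = sqrt(36) = 6.0000

6.0000


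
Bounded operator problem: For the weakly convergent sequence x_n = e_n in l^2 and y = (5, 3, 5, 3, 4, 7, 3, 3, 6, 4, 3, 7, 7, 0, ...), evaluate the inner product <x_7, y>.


x_7 = e_7 is the standard basis vector with 1 in position 7.
<x_7, y> = y_7 = 3
As n -> infinity, <x_n, y> -> 0, confirming weak convergence of (x_n) to 0.

3


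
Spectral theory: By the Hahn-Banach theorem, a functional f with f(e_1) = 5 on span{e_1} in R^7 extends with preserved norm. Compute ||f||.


The norm of f is given by ||f|| = sup_{||x||=1} |f(x)|.
On span{e_1}, ||e_1|| = 1, so ||f|| = |f(e_1)| / ||e_1||
= |5| / 1 = 5.0000

5.0000


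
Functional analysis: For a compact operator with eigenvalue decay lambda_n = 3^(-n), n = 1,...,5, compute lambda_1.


The eigenvalue formula gives lambda_1 = 1/3^1
= 1/3
= 0.3333

0.3333


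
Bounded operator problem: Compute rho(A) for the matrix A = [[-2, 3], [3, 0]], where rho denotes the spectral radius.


For a 2x2 matrix, eigenvalues satisfy lambda^2 - (trace)*lambda + det = 0
trace = -2 + 0 = -2
det = -2*0 - 3*3 = -9
discriminant = (-2)^2 - 4*(-9) = 40
spectral radius = max |eigenvalue| = 4.1623

4.1623


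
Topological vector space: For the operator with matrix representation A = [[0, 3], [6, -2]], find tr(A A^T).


trace(A * A^T) = sum of squares of all entries
= 0^2 + 3^2 + 6^2 + (-2)^2
= 0 + 9 + 36 + 4
= 49

49


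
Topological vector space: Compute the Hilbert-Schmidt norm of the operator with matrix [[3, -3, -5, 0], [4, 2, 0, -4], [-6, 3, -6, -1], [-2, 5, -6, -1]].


The Hilbert-Schmidt norm is sqrt(sum of squares of all entries).
Sum of squares = 3^2 + (-3)^2 + (-5)^2 + 0^2 + 4^2 + 2^2 + 0^2 + (-4)^2 + (-6)^2 + 3^2 + (-6)^2 + (-1)^2 + (-2)^2 + 5^2 + (-6)^2 + (-1)^2
= 9 + 9 + 25 + 0 + 16 + 4 + 0 + 16 + 36 + 9 + 36 + 1 + 4 + 25 + 36 + 1 = 227
||T||_HS = sqrt(227) = 15.0665

15.0665


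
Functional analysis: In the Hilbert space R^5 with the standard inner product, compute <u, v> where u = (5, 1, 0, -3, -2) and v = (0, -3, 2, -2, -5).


Computing the standard inner product <u, v> = sum u_i * v_i
= 5*0 + 1*-3 + 0*2 + -3*-2 + -2*-5
= 0 + -3 + 0 + 6 + 10
= 13

13


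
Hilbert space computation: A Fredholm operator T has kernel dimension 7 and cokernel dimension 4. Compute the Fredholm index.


The Fredholm index is defined as ind(T) = dim(ker T) - dim(coker T)
= 7 - 4
= 3

3


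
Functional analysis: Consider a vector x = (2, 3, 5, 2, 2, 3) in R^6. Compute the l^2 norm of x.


The l^2 norm = (sum |x_i|^2)^(1/2)
Sum of 2th powers = 4 + 9 + 25 + 4 + 4 + 9 = 55
||x||_2 = (55)^(1/2) = 7.4162

7.4162


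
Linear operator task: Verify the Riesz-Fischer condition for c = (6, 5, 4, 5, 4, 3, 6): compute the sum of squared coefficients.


sum |c_n|^2 = 6^2 + 5^2 + 4^2 + 5^2 + 4^2 + 3^2 + 6^2
= 36 + 25 + 16 + 25 + 16 + 9 + 36
= 163

163


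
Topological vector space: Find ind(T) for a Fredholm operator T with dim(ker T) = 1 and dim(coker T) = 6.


The Fredholm index is defined as ind(T) = dim(ker T) - dim(coker T)
= 1 - 6
= -5

-5


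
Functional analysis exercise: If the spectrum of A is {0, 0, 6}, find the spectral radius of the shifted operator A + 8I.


Spectrum of A + 8I = {8, 8, 14}
Spectral radius = max |lambda| over the shifted spectrum
= max(8, 8, 14) = 14

14


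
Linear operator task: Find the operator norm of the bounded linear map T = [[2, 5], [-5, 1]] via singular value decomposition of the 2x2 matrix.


A^T A = [[29, 5], [5, 26]]
trace(A^T A) = 55, det(A^T A) = 729
discriminant = 55^2 - 4*729 = 109
Largest eigenvalue of A^T A = (trace + sqrt(disc))/2 = 32.7202
||T|| = sqrt(32.7202) = 5.7202

5.7202


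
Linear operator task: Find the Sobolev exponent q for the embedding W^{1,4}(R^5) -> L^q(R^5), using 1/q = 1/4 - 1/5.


Using the Sobolev embedding formula: 1/q = 1/p - k/n
1/q = 1/4 - 1/5 = 1/20
q = 1/(1/20) = 20

20.0000


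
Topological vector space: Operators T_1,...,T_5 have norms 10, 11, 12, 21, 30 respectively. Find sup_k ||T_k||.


By the Uniform Boundedness Principle, the supremum of norms is finite.
sup_k ||T_k|| = max(10, 11, 12, 21, 30) = 30

30


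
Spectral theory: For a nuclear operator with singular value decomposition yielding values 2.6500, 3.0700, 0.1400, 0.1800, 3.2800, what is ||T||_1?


The nuclear norm is the sum of all singular values.
||T||_1 = 2.6500 + 3.0700 + 0.1400 + 0.1800 + 3.2800
= 9.3200

9.3200


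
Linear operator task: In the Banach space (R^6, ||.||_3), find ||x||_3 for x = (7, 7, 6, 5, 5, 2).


The l^3 norm = (sum |x_i|^3)^(1/3)
Sum of 3th powers = 343 + 343 + 216 + 125 + 125 + 8 = 1160
||x||_3 = (1160)^(1/3) = 10.5072

10.5072


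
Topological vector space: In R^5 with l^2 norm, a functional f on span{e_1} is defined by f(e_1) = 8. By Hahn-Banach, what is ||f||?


The norm of f is given by ||f|| = sup_{||x||=1} |f(x)|.
On span{e_1}, ||e_1|| = 1, so ||f|| = |f(e_1)| / ||e_1||
= |8| / 1 = 8.0000

8.0000


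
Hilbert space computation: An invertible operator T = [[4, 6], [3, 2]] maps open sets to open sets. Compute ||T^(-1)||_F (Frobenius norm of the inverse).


det(T) = 4*2 - 6*3 = -10
T^(-1) = (1/-10) * [[2, -6], [-3, 4]] = [[-0.2000, 0.6000], [0.3000, -0.4000]]
||T^(-1)||_F^2 = (-0.2000)^2 + 0.6000^2 + 0.3000^2 + (-0.4000)^2 = 0.6500
||T^(-1)||_F = sqrt(0.6500) = 0.8062

0.8062


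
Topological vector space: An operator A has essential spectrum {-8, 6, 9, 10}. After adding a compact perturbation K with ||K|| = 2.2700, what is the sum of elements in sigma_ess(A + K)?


By Weyl's theorem, the essential spectrum is invariant under compact perturbations.
sigma_ess(A + K) = sigma_ess(A) = {-8, 6, 9, 10}
Sum = -8 + 6 + 9 + 10 = 17

17


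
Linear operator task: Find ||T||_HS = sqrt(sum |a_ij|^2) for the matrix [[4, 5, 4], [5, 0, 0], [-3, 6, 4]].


The Hilbert-Schmidt norm is sqrt(sum of squares of all entries).
Sum of squares = 4^2 + 5^2 + 4^2 + 5^2 + 0^2 + 0^2 + (-3)^2 + 6^2 + 4^2
= 16 + 25 + 16 + 25 + 0 + 0 + 9 + 36 + 16 = 143
||T||_HS = sqrt(143) = 11.9583

11.9583


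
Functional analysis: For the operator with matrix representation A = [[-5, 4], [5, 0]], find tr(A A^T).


trace(A * A^T) = sum of squares of all entries
= (-5)^2 + 4^2 + 5^2 + 0^2
= 25 + 16 + 25 + 0
= 66

66


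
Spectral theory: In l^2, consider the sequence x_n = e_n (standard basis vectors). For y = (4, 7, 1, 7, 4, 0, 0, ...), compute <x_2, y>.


x_2 = e_2 is the standard basis vector with 1 in position 2.
<x_2, y> = y_2 = 7
As n -> infinity, <x_n, y> -> 0, confirming weak convergence of (x_n) to 0.

7


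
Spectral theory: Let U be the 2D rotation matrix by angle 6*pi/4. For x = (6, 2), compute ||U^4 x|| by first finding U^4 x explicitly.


U is a rotation by theta = 6*pi/4
U^4 = rotation by 4*theta = 24*pi/4 = 0*pi/4 (mod 2*pi)
cos(0*pi/4) = 1.0000, sin(0*pi/4) = 0.0000
U^4 x = (1.0000 * 6 - 0.0000 * 2, 0.0000 * 6 + 1.0000 * 2)
= (6.0000, 2.0000)
||U^4 x|| = sqrt(6.0000^2 + 2.0000^2) = sqrt(40.0000) = 6.3246

6.3246


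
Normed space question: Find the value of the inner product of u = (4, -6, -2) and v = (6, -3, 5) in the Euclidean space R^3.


Computing the standard inner product <u, v> = sum u_i * v_i
= 4*6 + -6*-3 + -2*5
= 24 + 18 + -10
= 32

32


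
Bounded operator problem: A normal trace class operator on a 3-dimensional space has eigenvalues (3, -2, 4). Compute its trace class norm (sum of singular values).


For a normal operator, singular values equal |eigenvalues|.
Trace norm = sum |lambda_i| = 3 + 2 + 4
= 9

9


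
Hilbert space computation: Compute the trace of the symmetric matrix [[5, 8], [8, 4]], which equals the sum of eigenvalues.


For a self-adjoint (symmetric) matrix, the eigenvalues are real.
The sum of eigenvalues equals the trace of the matrix.
trace = 5 + 4 = 9

9


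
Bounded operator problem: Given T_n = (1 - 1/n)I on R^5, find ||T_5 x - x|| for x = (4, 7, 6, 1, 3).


T_5 x - x = (1 - 1/5)x - x = -x/5
||x|| = sqrt(111) = 10.5357
||T_5 x - x|| = ||x||/5 = 10.5357/5 = 2.1071

2.1071


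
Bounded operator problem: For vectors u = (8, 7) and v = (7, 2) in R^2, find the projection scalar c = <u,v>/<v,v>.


Computing <u,v> = 8*7 + 7*2 = 70
Computing <v,v> = 7^2 + 2^2 = 53
Projection coefficient = 70/53 = 1.3208

1.3208


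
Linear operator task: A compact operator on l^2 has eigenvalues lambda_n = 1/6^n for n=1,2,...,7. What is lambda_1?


The eigenvalue formula gives lambda_1 = 1/6^1
= 1/6
= 0.1667

0.1667


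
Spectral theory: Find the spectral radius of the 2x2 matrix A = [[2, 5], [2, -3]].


For a 2x2 matrix, eigenvalues satisfy lambda^2 - (trace)*lambda + det = 0
trace = 2 + -3 = -1
det = 2*-3 - 5*2 = -16
discriminant = (-1)^2 - 4*(-16) = 65
spectral radius = max |eigenvalue| = 4.5311

4.5311


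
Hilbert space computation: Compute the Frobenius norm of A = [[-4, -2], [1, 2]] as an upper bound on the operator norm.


||A||_F^2 = sum a_ij^2
= (-4)^2 + (-2)^2 + 1^2 + 2^2
= 16 + 4 + 1 + 4 = 25
||A||_F = sqrt(25) = 5.0000

5.0000


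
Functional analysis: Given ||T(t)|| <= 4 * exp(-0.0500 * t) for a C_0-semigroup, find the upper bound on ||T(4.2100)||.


||T(4.2100)|| <= 4 * exp(-0.0500 * 4.2100)
= 4 * exp(-0.2105)
= 4 * 0.8102
= 3.2407

3.2407


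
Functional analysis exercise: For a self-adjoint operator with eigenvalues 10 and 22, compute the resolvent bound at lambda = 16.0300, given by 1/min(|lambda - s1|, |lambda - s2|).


dist(16.0300, {10, 22}) = min(|16.0300 - 10|, |16.0300 - 22|)
= min(6.0300, 5.9700) = 5.9700
Resolvent bound = 1/5.9700 = 0.1675

0.1675


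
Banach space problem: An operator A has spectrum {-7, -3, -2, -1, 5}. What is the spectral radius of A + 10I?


Spectrum of A + 10I = {3, 7, 8, 9, 15}
Spectral radius = max |lambda| over the shifted spectrum
= max(3, 7, 8, 9, 15) = 15

15


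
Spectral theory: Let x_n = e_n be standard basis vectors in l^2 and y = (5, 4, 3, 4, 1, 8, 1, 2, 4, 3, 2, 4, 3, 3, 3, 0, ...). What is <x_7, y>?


x_7 = e_7 is the standard basis vector with 1 in position 7.
<x_7, y> = y_7 = 1
As n -> infinity, <x_n, y> -> 0, confirming weak convergence of (x_n) to 0.

1


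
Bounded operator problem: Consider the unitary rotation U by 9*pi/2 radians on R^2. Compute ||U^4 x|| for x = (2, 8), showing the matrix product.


U is a rotation by theta = 9*pi/2
U^4 = rotation by 4*theta = 36*pi/2 = 0*pi/2 (mod 2*pi)
cos(0*pi/2) = 1.0000, sin(0*pi/2) = 0.0000
U^4 x = (1.0000 * 2 - 0.0000 * 8, 0.0000 * 2 + 1.0000 * 8)
= (2.0000, 8.0000)
||U^4 x|| = sqrt(2.0000^2 + 8.0000^2) = sqrt(68.0000) = 8.2462

8.2462


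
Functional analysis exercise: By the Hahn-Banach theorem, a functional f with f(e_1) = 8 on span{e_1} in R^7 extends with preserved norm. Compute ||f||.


The norm of f is given by ||f|| = sup_{||x||=1} |f(x)|.
On span{e_1}, ||e_1|| = 1, so ||f|| = |f(e_1)| / ||e_1||
= |8| / 1 = 8.0000

8.0000


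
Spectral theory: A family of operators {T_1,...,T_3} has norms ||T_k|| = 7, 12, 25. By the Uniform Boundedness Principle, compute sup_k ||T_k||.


By the Uniform Boundedness Principle, the supremum of norms is finite.
sup_k ||T_k|| = max(7, 12, 25) = 25

25


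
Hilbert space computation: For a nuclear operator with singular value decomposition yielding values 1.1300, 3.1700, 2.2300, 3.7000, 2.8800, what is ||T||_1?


The nuclear norm is the sum of all singular values.
||T||_1 = 1.1300 + 3.1700 + 2.2300 + 3.7000 + 2.8800
= 13.1100

13.1100


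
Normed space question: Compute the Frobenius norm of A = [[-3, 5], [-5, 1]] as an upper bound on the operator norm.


||A||_F^2 = sum a_ij^2
= (-3)^2 + 5^2 + (-5)^2 + 1^2
= 9 + 25 + 25 + 1 = 60
||A||_F = sqrt(60) = 7.7460

7.7460


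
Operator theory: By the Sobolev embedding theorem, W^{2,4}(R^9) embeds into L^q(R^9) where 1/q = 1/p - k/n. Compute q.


Using the Sobolev embedding formula: 1/q = 1/p - k/n
1/q = 1/4 - 2/9 = 1/36
q = 1/(1/36) = 36

36.0000


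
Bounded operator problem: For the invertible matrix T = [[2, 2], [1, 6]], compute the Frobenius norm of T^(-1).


det(T) = 2*6 - 2*1 = 10
T^(-1) = (1/10) * [[6, -2], [-1, 2]] = [[0.6000, -0.2000], [-0.1000, 0.2000]]
||T^(-1)||_F^2 = 0.6000^2 + (-0.2000)^2 + (-0.1000)^2 + 0.2000^2 = 0.4500
||T^(-1)||_F = sqrt(0.4500) = 0.6708

0.6708


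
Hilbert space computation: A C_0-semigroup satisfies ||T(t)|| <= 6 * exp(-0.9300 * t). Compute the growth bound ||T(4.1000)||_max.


||T(4.1000)|| <= 6 * exp(-0.9300 * 4.1000)
= 6 * exp(-3.8130)
= 6 * 0.0221
= 0.1325

0.1325


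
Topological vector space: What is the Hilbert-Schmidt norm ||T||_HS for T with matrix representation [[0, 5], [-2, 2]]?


The Hilbert-Schmidt norm is sqrt(sum of squares of all entries).
Sum of squares = 0^2 + 5^2 + (-2)^2 + 2^2
= 0 + 25 + 4 + 4 = 33
||T||_HS = sqrt(33) = 5.7446

5.7446


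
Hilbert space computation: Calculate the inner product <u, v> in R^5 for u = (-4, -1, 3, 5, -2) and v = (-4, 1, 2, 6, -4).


Computing the standard inner product <u, v> = sum u_i * v_i
= -4*-4 + -1*1 + 3*2 + 5*6 + -2*-4
= 16 + -1 + 6 + 30 + 8
= 59

59


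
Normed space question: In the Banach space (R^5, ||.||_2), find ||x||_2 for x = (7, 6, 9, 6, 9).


The l^2 norm = (sum |x_i|^2)^(1/2)
Sum of 2th powers = 49 + 36 + 81 + 36 + 81 = 283
||x||_2 = (283)^(1/2) = 16.8226

16.8226


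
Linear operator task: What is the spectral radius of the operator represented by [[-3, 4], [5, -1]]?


For a 2x2 matrix, eigenvalues satisfy lambda^2 - (trace)*lambda + det = 0
trace = -3 + -1 = -4
det = -3*-1 - 4*5 = -17
discriminant = (-4)^2 - 4*(-17) = 84
spectral radius = max |eigenvalue| = 6.5826

6.5826


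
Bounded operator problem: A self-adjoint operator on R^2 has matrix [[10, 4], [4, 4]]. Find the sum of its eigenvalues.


For a self-adjoint (symmetric) matrix, the eigenvalues are real.
The sum of eigenvalues equals the trace of the matrix.
trace = 10 + 4 = 14

14


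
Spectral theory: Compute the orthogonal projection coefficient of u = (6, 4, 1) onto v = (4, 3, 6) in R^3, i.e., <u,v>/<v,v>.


Computing <u,v> = 6*4 + 4*3 + 1*6 = 42
Computing <v,v> = 4^2 + 3^2 + 6^2 = 61
Projection coefficient = 42/61 = 0.6885

0.6885


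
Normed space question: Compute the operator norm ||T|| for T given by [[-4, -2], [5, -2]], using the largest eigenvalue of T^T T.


A^T A = [[41, -2], [-2, 8]]
trace(A^T A) = 49, det(A^T A) = 324
discriminant = 49^2 - 4*324 = 1105
Largest eigenvalue of A^T A = (trace + sqrt(disc))/2 = 41.1208
||T|| = sqrt(41.1208) = 6.4125

6.4125


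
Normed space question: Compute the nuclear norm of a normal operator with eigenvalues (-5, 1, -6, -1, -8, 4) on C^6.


For a normal operator, singular values equal |eigenvalues|.
Trace norm = sum |lambda_i| = 5 + 1 + 6 + 1 + 8 + 4
= 25

25


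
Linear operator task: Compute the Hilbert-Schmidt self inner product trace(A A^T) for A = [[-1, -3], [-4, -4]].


trace(A * A^T) = sum of squares of all entries
= (-1)^2 + (-3)^2 + (-4)^2 + (-4)^2
= 1 + 9 + 16 + 16
= 42

42


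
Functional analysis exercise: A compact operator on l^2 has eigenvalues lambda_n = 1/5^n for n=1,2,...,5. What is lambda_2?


The eigenvalue formula gives lambda_2 = 1/5^2
= 1/25
= 0.0400

0.0400


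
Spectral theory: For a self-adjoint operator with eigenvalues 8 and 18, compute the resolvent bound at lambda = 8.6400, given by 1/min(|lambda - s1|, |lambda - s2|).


dist(8.6400, {8, 18}) = min(|8.6400 - 8|, |8.6400 - 18|)
= min(0.6400, 9.3600) = 0.6400
Resolvent bound = 1/0.6400 = 1.5625

1.5625


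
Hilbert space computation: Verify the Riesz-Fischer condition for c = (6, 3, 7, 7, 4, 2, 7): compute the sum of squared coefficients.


sum |c_n|^2 = 6^2 + 3^2 + 7^2 + 7^2 + 4^2 + 2^2 + 7^2
= 36 + 9 + 49 + 49 + 16 + 4 + 49
= 212

212


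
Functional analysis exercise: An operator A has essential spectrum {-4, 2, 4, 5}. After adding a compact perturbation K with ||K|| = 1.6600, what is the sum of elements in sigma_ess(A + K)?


By Weyl's theorem, the essential spectrum is invariant under compact perturbations.
sigma_ess(A + K) = sigma_ess(A) = {-4, 2, 4, 5}
Sum = -4 + 2 + 4 + 5 = 7

7


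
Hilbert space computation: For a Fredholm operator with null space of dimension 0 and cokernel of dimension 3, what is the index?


The Fredholm index is defined as ind(T) = dim(ker T) - dim(coker T)
= 0 - 3
= -3

-3


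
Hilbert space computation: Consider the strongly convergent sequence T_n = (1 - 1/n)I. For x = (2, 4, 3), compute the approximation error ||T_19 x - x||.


T_19 x - x = (1 - 1/19)x - x = -x/19
||x|| = sqrt(29) = 5.3852
||T_19 x - x|| = ||x||/19 = 5.3852/19 = 0.2834

0.2834


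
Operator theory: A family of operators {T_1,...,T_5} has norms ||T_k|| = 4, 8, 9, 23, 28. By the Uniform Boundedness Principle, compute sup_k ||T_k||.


By the Uniform Boundedness Principle, the supremum of norms is finite.
sup_k ||T_k|| = max(4, 8, 9, 23, 28) = 28

28
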